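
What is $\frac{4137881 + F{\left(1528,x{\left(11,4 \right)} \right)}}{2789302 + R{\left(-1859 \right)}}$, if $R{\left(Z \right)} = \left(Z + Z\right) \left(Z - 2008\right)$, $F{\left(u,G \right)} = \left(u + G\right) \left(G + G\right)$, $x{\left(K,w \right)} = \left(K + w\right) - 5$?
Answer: $\frac{4168641}{17166808} \approx 0.24283$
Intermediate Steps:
$x{\left(K,w \right)} = -5 + K + w$
$F{\left(u,G \right)} = 2 G \left(G + u\right)$ ($F{\left(u,G \right)} = \left(G + u\right) 2 G = 2 G \left(G + u\right)$)
$R{\left(Z \right)} = 2 Z \left(-2008 + Z\right)$
$\frac{4137881 + F{\left(1528,x{\left(11,4 \right)} \right)}}{2789302 + R{\left(-1859 \right)}} = \frac{4137881 + 2 \left(-5 + 11 + 4\right) \left(\left(-5 + 11 + 4\right) + 1528\right)}{2789302 + 2 \left(-1859\right) \left(-2008 - 1859\right)} = \frac{4137881 + 2 \cdot 10 \left(10 + 1528\right)}{2789302 + 2 \left(-1859\right) \left(-3867\right)} = \frac{4137881 + 2 \cdot 10 \cdot 1538}{2789302 + 14377506} = \frac{4137881 + 30760}{17166808} = 4168641 \cdot \frac{1}{17166808} = \frac{4168641}{17166808}$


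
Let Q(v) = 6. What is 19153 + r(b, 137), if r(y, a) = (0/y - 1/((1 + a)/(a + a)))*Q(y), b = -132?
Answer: 440245/23 ≈ 19141.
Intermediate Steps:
r(y, a) = -12*a/(1 + a) (r(y, a) = (0/y - 1/((1 + a)/(a + a)))*6 = (0 - 1/((1 + a)/((2*a))))*6 = (0 - 1/((1 + a)*(1/(2*a))))*6 = (0 - 1/((1 + a)/(2*a)))*6 = (0 - 2*a/(1 + a))*6 = -2*a/(1 + a)*6 = -12*a/(1 + a))
19153 + r(b, 137) = 19153 - 12*137/(1 + 137) = 19153 - 12*137/138 = 19153 - 12*137*1/138 = 19153 - 274/23 = 440245/23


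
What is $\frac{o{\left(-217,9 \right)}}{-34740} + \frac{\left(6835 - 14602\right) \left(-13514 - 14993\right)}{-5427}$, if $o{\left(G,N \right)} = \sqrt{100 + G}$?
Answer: $- \frac{24601541}{603} - \frac{i \sqrt{13}}{11580} \approx -40799.0 - 0.00031136 i$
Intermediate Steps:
$\frac{o{\left(-217,9 \right)}}{-34740} + \frac{\left(6835 - 14602\right) \left(-13514 - 14993\right)}{-5427} = \frac{\sqrt{100 - 217}}{-34740} + \frac{\left(6835 - 14602\right) \left(-13514 - 14993\right)}{-5427} = \sqrt{-117} \left(- \frac{1}{34740}\right) + \left(-7767\right) \left(-28507\right) \left(- \frac{1}{5427}\right) = 3 i \sqrt{13} \left(- \frac{1}{34740}\right) + 221413869 \left(- \frac{1}{5427}\right) = - \frac{i \sqrt{13}}{11580} - \frac{24601541}{603} = - \frac{24601541}{603} - \frac{i \sqrt{13}}{11580}$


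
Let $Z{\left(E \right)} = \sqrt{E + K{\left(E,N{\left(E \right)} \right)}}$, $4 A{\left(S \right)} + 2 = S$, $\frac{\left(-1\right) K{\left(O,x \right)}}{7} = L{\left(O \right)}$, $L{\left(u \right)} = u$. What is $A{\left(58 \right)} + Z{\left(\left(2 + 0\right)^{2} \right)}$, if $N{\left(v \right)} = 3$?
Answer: $14 + 2 i \sqrt{6} \approx 14.0 + 4.899 i$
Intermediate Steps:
$K{\left(O,x \right)} = - 7 O$
$A{\left(S \right)} = - \frac{1}{2} + \frac{S}{4}$
$Z{\left(E \right)} = \sqrt{6} \sqrt{- E}$ ($Z{\left(E \right)} = \sqrt{E - 7 E} = \sqrt{- 6 E} = \sqrt{6} \sqrt{- E}$)
$A{\left(58 \right)} + Z{\left(\left(2 + 0\right)^{2} \right)} = \left(- \frac{1}{2} + \frac{1}{4} \cdot 58\right) + \sqrt{6} \sqrt{- \left(2 + 0\right)^{2}} = \left(- \frac{1}{2} + \frac{29}{2}\right) + \sqrt{6} \sqrt{- 2^{2}} = 14 + \sqrt{6} \sqrt{\left(-1\right) 4} = 14 + \sqrt{6} \sqrt{-4} = 14 + \sqrt{6} \cdot 2 i = 14 + 2 i \sqrt{6}$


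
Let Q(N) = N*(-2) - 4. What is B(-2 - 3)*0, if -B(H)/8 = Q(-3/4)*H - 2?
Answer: 0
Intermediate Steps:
Q(N) = -4 - 2*N (Q(N) = -2*N - 4 = -4 - 2*N)
B(H) = 16 + 20*H (B(H) = -8*((-4 - (-6)/4)*H - 2) = -8*((-4 - 2*(-¾))*H - 2) = -8*((-4 + 3/2)*H - 2) = -8*(-5*H/2 - 2) = -8*(-2 - 5*H/2) = 16 + 20*H)
B(-2 - 3)*0 = (16 + 20*(-2 - 3))*0 = (16 + 20*(-5))*0 = (16 - 100)*0 = -84*0 = 0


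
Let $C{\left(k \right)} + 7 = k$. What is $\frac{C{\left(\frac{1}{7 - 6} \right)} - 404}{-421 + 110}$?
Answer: $\frac{410}{311} \approx 1.3183$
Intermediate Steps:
$C{\left(k \right)} = -7 + k$
$\frac{C{\left(\frac{1}{7 - 6} \right)} - 404}{-421 + 110} = \frac{\left(-7 + \frac{1}{7 - 6}\right) - 404}{-421 + 110} = \frac{\left(-7 + 1^{-1}\right) - 404}{-311} = \left(\left(-7 + 1\right) - 404\right) \left(- \frac{1}{311}\right) = \left(-6 - 404\right) \left(- \frac{1}{311}\right) = \left(-410\right) \left(- \frac{1}{311}\right) = \frac{410}{311}$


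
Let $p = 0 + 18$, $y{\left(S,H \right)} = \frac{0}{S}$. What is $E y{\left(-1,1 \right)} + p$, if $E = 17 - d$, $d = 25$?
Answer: $18$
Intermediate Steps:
$y{\left(S,H \right)} = 0$
$E = -8$ ($E = 17 - 25 = -8$)
$p = 18$
$E y{\left(-1,1 \right)} + p = \left(-8\right) 0 + 18 = 0 + 18 = 18$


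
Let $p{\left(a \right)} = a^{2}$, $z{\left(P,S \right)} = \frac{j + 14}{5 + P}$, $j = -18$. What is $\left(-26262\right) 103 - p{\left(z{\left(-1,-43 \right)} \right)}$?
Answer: $-2704987$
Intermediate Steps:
$z{\left(P,S \right)} = - \frac{4}{5 + P}$ ($z{\left(P,S \right)} = \frac{-18 + 14}{5 + P} = - \frac{4}{5 + P}$)
$\left(-26262\right) 103 - p{\left(z{\left(-1,-43 \right)} \right)} = \left(-26262\right) 103 - \left(- \frac{4}{5 - 1}\right)^{2} = -2704986 - \left(- \frac{4}{4}\right)^{2} = -2704986 - \left(\left(-4\right) \frac{1}{4}\right)^{2} = -2704986 - \left(-1\right)^{2} = -2704986 - 1 = -2704987$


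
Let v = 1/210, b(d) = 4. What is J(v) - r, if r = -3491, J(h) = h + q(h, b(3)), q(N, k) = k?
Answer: 733951/210 ≈ 3495.0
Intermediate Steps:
v = 1/210 ≈ 0.0047619
J(h) = 4 + h (J(h) = h + 4 = 4 + h)
J(v) - r = (4 + 1/210) - 1*(-3491) = 841/210 + 3491 = 733951/210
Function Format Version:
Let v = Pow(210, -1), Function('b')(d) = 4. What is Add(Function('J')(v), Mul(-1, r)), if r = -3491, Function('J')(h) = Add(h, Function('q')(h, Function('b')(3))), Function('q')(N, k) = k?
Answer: Rational(733951, 210) ≈ 3495.0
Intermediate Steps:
v = Rational(1, 210) ≈ 0.0047619
Function('J')(h) = Add(4, h) (Function('J')(h) = Add(h, 4) = Add(4, h))
Add(Function('J')(v), Mul(-1, r)) = Add(Add(4, Rational(1, 210)), Mul(-1, -3491)) = Add(Rational(841, 210), 3491) = Rational(733951, 210)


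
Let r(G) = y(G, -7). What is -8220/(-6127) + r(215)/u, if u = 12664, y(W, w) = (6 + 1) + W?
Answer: 52729137/38796164 ≈ 1.3591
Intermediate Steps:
y(W, w) = 7 + W
r(G) = 7 + G
-8220/(-6127) + r(215)/u = -8220/(-6127) + (7 + 215)/12664 = -8220*(-1/6127) + 222*(1/12664) = 8220/6127 + 111/6332 = 52729137/38796164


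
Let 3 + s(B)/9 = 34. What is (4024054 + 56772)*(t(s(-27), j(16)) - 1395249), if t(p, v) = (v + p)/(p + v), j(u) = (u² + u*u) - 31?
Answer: -5693764314848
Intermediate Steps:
j(u) = -31 + 2*u² (j(u) = (u² + u²) - 31 = 2*u² - 31 = -31 + 2*u²)
s(B) = 279 (s(B) = -27 + 9*34 = -27 + 306 = 279)
t(p, v) = 1 (t(p, v) = (p + v)/(p + v) = 1)
(4024054 + 56772)*(t(s(-27), j(16)) - 1395249) = (4024054 + 56772)*(1 - 1395249) = 4080826*(-1395248) = -5693764314848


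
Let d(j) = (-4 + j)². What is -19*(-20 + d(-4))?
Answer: -836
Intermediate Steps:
-19*(-20 + d(-4)) = -19*(-20 + (-4 - 4)²) = -19*(-20 + (-8)²) = -19*(-20 + 64) = -19*44 = -836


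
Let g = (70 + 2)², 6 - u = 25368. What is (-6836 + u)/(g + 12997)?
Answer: -32198/18181 ≈ -1.7710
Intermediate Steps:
u = -25362 (u = 6 - 1*25368 = 6 - 25368 = -25362)
g = 5184 (g = 72² = 5184)
(-6836 + u)/(g + 12997) = (-6836 - 25362)/(5184 + 12997) = -32198/18181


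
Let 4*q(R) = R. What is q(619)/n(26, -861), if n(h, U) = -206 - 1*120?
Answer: -619/1304 ≈ -0.47469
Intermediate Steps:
n(h, U) = -326 (n(h, U) = -206 - 120 = -326)
q(R) = R/4
q(619)/n(26, -861) = ((¼)*619)/(-326) = (619/4)*(-1/326) = -619/1304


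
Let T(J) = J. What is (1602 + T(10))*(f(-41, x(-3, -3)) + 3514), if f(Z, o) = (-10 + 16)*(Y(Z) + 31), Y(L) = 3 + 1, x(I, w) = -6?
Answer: 6003088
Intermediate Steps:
Y(L) = 4
f(Z, o) = 210 (f(Z, o) = (-10 + 16)*(4 + 31) = 6*35 = 210)
(1602 + T(10))*(f(-41, x(-3, -3)) + 3514) = (1602 + 10)*(210 + 3514) = 1612*3724 = 6003088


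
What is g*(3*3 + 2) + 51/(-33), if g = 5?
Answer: 588/11 ≈ 53.455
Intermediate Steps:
g*(3*3 + 2) + 51/(-33) = 5*(3*3 + 2) + 51/(-33) = 5*(9 + 2) + 51*(-1/33) = 5*11 - 17/11 = 55 - 17/11 = 588/11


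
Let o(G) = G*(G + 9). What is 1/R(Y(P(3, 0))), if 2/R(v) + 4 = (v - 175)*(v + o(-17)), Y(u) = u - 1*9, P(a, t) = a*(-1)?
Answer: -11596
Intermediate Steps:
P(a, t) = -a
Y(u) = -9 + u (Y(u) = u - 9 = -9 + u)
o(G) = G*(9 + G)
R(v) = 2/(-4 + (-175 + v)*(136 + v)) (R(v) = 2/(-4 + (v - 175)*(v - 17*(9 - 17))) = 2/(-4 + (-175 + v)*(v - 17*(-8))) = 2/(-4 + (-175 + v)*(v + 136)) = 2/(-4 + (-175 + v)*(136 + v)))
1/R(Y(P(3, 0))) = 1/(2/(-23804 + (-9 - 1*3)² - 39*(-9 - 1*3))) = 1/(2/(-23804 + (-9 - 3)² - 39*(-9 - 3))) = 1/(2/(-23804 + (-12)² - 39*(-12))) = 1/(2/(-23804 + 144 + 468)) = 1/(2/(-23192)) = 1/(2*(-1/23192)) = 1/(-1/11596) = -11596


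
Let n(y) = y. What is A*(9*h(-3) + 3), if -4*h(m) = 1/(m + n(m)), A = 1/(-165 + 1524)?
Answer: 3/1208 ≈ 0.0024834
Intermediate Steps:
A = 1/1359 ≈ 0.00073584
h(m) = -1/(8*m) (h(m) = -1/(4*(m + m)) = -1/(2*m)/4 = -1/(8*m))
A*(9*h(-3) + 3) = (9*(-⅛/(-3)) + 3)/1359 = (9*(-⅛*(-⅓)) + 3)/1359 = (9*(1/24) + 3)/1359 = (3/8 + 3)/1359 = (1/1359)*(27/8) = 3/1208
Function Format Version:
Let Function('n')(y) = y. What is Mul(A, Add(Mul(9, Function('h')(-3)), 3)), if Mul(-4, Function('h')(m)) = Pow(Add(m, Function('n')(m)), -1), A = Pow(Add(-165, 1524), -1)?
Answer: Rational(3, 1208) ≈ 0.0024834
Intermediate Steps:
A = Rational(1, 1359) (A = Pow(1359, -1) = Rational(1, 1359) ≈ 0.00073584)
Function('h')(m) = Mul(Rational(-1, 8), Pow(m, -1)) (Function('h')(m) = Mul(Rational(-1, 4), Pow(Add(m, m), -1)) = Mul(Rational(-1, 4), Pow(Mul(2, m), -1)) = Mul(Rational(-1, 4), Mul(Rational(1, 2), Pow(m, -1))) = Mul(Rational(-1, 8), Pow(m, -1)))
Mul(A, Add(Mul(9, Function('h')(-3)), 3)) = Mul(Rational(1, 1359), Add(Mul(9, Mul(Rational(-1, 8), Pow(-3, -1))), 3)) = Mul(Rational(1, 1359), Add(Mul(9, Mul(Rational(-1, 8), Rational(-1, 3))), 3)) = Mul(Rational(1, 1359), Add(Mul(9, Rational(1, 24)), 3)) = Mul(Rational(1, 1359), Add(Rational(3, 8), 3)) = Mul(Rational(1, 1359), Rational(27, 8)) = Rational(3, 1208)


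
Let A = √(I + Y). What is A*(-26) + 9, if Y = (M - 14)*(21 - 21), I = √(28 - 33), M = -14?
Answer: 9 - 26*5^(¼)*√I ≈ -18.492 - 27.492*I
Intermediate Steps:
I = I*√5 (I = √(-5) = I*√5 ≈ 2.2361*I)
Y = 0 (Y = (-14 - 14)*(21 - 21) = -28*0 = 0)
A = 5^(¼)*√I (A = √(I*√5 + 0) = √(I*√5) = 5^(¼)*√I ≈ 1.0574 + 1.0574*I)
A*(-26) + 9 = (5^(¼)*√I)*(-26) + 9 = -26*5^(¼)*√I + 9 = 9 - 26*5^(¼)*√I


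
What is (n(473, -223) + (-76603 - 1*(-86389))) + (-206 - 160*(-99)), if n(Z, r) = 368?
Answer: 25788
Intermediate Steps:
(n(473, -223) + (-76603 - 1*(-86389))) + (-206 - 160*(-99)) = (368 + (-76603 - 1*(-86389))) + (-206 - 160*(-99)) = (368 + (-76603 + 86389)) + (-206 + 15840) = (368 + 9786) + 15634 = 10154 + 15634 = 25788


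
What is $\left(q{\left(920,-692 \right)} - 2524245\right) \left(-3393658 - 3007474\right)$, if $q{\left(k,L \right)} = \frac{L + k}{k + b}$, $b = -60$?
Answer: $\frac{3473975105883576}{215} \approx 1.6158 \cdot 10^{13}$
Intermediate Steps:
$q{\left(k,L \right)} = \frac{L + k}{-60 + k}$ ($q{\left(k,L \right)} = \frac{L + k}{k - 60} = \frac{L + k}{-60 + k}$)
$\left(q{\left(920,-692 \right)} - 2524245\right) \left(-3393658 - 3007474\right) = \left(\frac{-692 + 920}{-60 + 920} - 2524245\right) \left(-3393658 - 3007474\right) = \left(\frac{1}{860} \cdot 228 - 2524245\right) \left(-6401132\right) = \left(\frac{57}{215} - 2524245\right) \left(-6401132\right) = \left(- \frac{542712618}{215}\right) \left(-6401132\right) = \frac{3473975105883576}{215}$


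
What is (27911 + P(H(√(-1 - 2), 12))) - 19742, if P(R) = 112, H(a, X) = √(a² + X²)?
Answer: 8281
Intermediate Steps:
H(a, X) = √(X² + a²)
(27911 + P(H(√(-1 - 2), 12))) - 19742 = (27911 + 112) - 19742 = 28023 - 19742 = 8281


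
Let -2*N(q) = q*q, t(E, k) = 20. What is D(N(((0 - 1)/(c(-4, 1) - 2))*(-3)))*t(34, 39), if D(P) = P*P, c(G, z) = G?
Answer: 5/16 ≈ 0.31250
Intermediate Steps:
N(q) = -q²/2 (N(q) = -q*q/2 = -q²/2)
D(P) = P²
D(N(((0 - 1)/(c(-4, 1) - 2))*(-3)))*t(34, 39) = (-9*(0 - 1)²/(-4 - 2)²/2)²*20 = (-(-1/(-6)*(-3))²/2)²*20 = (-(-1*(-⅙)*(-3))²/2)²*20 = (-((⅙)*(-3))²/2)²*20 = (-(-½)²/2)²*20 = (-½*¼)²*20 = (-⅛)²*20 = (1/64)*20 = 5/16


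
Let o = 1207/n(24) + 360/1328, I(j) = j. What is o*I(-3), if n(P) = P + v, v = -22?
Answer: -150339/83 ≈ -1811.3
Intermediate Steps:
n(P) = -22 + P (n(P) = P - 22 = -22 + P)
o = 50113/83 (o = 1207/(-22 + 24) + 360/1328 = 1207/2 + 360*(1/1328) = 1207*(½) + 45/166 = 1207/2 + 45/166 = 50113/83 ≈ 603.77)
o*I(-3) = (50113/83)*(-3) = -150339/83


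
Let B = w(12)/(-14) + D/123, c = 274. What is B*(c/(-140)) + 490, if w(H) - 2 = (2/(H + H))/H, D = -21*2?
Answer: 2840590801/5785920 ≈ 490.95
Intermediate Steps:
D = -42
w(H) = 2 + H**(-2) (w(H) = 2 + (2/(H + H))/H = 2 + (2/((2*H)))/H = 2 + (2*(1/(2*H)))/H = 2 + 1/(H*H) = 2 + H**(-2))
B = -40073/82656 (B = (2 + 12**(-2))/(-14) - 42/123 = (2 + 1/144)*(-1/14) - 42*1/123 = (289/144)*(-1/14) - 14/41 = -289/2016 - 14/41 = -40073/82656 ≈ -0.48482)
B*(c/(-140)) + 490 = -5490001/(41328*(-140)) + 490 = -5490001*(-1)/(41328*140) + 490 = -40073/82656*(-137/70) + 490 = 5490001/5785920 + 490 = 2840590801/5785920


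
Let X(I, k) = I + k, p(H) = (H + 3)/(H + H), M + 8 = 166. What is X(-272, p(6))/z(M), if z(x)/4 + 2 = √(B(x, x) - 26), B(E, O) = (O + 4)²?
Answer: -1085/209712 - 1085*√26218/419424 ≈ -0.42404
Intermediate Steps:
M = 158 (M = -8 + 166 = 158)
B(E, O) = (4 + O)²
p(H) = (3 + H)/(2*H) (p(H) = (3 + H)/((2*H)) = (3 + H)*(1/(2*H)) = (3 + H)/(2*H))
z(x) = -8 + 4*√(-26 + (4 + x)²) (z(x) = -8 + 4*√((4 + x)² - 26) = -8 + 4*√(-26 + (4 + x)²))
X(-272, p(6))/z(M) = (-272 + (½)*(3 + 6)/6)/(-8 + 4*√(-26 + (4 + 158)²)) = (-272 + (½)*(⅙)*9)/(-8 + 4*√(-26 + 162²)) = (-272 + ¾)/(-8 + 4*√(-26 + 26244)) = -1085/(4*(-8 + 4*√26218))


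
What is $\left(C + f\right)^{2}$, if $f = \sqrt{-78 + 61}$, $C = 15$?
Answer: $\left(15 + i \sqrt{17}\right)^{2} \approx 208.0 + 123.69 i$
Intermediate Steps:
$f = i \sqrt{17}$ ($f = \sqrt{-17} = i \sqrt{17} \approx 4.1231 i$)
$\left(C + f\right)^{2} = \left(15 + i \sqrt{17}\right)^{2}$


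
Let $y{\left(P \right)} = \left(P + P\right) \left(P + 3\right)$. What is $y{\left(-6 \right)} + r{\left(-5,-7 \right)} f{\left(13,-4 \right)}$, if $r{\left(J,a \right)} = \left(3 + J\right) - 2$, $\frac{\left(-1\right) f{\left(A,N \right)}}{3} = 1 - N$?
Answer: $96$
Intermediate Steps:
$f{\left(A,N \right)} = -3 + 3 N$ ($f{\left(A,N \right)} = - 3 \left(1 - N\right) = -3 + 3 N$)
$r{\left(J,a \right)} = 1 + J$
$y{\left(P \right)} = 2 P \left(3 + P\right)$
$y{\left(-6 \right)} + r{\left(-5,-7 \right)} f{\left(13,-4 \right)} = 2 \left(-6\right) \left(3 - 6\right) + \left(1 - 5\right) \left(-3 + 3 \left(-4\right)\right) = 2 \left(-6\right) \left(-3\right) - 4 \left(-3 - 12\right) = 36 - -60 = 36 + 60 = 96$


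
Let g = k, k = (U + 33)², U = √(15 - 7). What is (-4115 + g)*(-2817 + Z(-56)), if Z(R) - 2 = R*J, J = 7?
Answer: 9678726 - 423324*√2 ≈ 9.0800e+6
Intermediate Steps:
U = 2*√2 (U = √8 = 2*√2 ≈ 2.8284)
k = (33 + 2*√2)² (k = (2*√2 + 33)² = (33 + 2*√2)² ≈ 1283.7)
g = 1097 + 132*√2 ≈ 1283.7
Z(R) = 2 + 7*R (Z(R) = 2 + R*7 = 2 + 7*R)
(-4115 + g)*(-2817 + Z(-56)) = (-4115 + (1097 + 132*√2))*(-2817 + (2 + 7*(-56))) = (-3018 + 132*√2)*(-2817 + (2 - 392)) = (-3018 + 132*√2)*(-2817 - 390) = (-3018 + 132*√2)*(-3207) = 9678726 - 423324*√2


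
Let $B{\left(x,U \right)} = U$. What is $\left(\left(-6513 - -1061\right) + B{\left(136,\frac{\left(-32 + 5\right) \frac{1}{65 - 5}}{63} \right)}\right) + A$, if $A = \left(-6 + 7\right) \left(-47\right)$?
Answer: $- \frac{769861}{140} \approx -5499.0$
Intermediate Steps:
$A = -47$ ($A = 1 \left(-47\right) = -47$)
$\left(\left(-6513 - -1061\right) + B{\left(136,\frac{\left(-32 + 5\right) \frac{1}{65 - 5}}{63} \right)}\right) + A = \left(\left(-6513 - -1061\right) + \frac{\left(-32 + 5\right) \frac{1}{65 - 5}}{63}\right) - 47 = \left(\left(-6513 + 1061\right) + - \frac{27}{60} \cdot \frac{1}{63}\right) - 47 = \left(-5452 + \left(-27\right) \frac{1}{60} \cdot \frac{1}{63}\right) - 47 = \left(-5452 - \frac{1}{140}\right) - 47 = - \frac{763281}{140} - 47 = - \frac{769861}{140}$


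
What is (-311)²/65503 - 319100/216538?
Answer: 20882299/7091944307 ≈ 0.0029445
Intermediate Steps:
(-311)²/65503 - 319100/216538 = 96721*(1/65503) - 319100*1/216538 = 96721/65503 - 159550/108269 = 20882299/7091944307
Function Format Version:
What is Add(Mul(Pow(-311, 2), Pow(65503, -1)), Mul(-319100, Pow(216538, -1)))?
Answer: Rational(20882299, 7091944307) ≈ 0.0029445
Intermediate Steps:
Add(Mul(Pow(-311, 2), Pow(65503, -1)), Mul(-319100, Pow(216538, -1))) = Add(Mul(96721, Rational(1, 65503)), Mul(-319100, Rational(1, 216538))) = Add(Rational(96721, 65503), Rational(-159550, 108269)) = Rational(20882299, 7091944307)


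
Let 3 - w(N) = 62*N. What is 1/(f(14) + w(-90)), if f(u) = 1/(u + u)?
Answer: 28/156325 ≈ 0.00017911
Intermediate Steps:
f(u) = 1/(2*u)
w(N) = 3 - 62*N
1/(f(14) + w(-90)) = 1/((½)/14 + (3 - 62*(-90))) = 1/((½)*(1/14) + (3 + 5580)) = 1/(1/28 + 5583) = 1/(156325/28) = 28/156325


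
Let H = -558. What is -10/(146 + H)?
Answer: 5/206 ≈ 0.024272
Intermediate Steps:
-10/(146 + H) = -10/(146 - 558) = -10/(-412) = -1/412*(-10) = 5/206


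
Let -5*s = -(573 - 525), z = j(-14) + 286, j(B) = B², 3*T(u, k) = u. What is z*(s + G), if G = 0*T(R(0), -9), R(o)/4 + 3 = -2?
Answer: 23136/5 ≈ 4627.2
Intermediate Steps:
R(o) = -20 (R(o) = -12 + 4*(-2) = -12 - 8 = -20)
T(u, k) = u/3
z = 482 (z = (-14)² + 286 = 196 + 286 = 482)
G = 0 (G = 0*((⅓)*(-20)) = 0*(-20/3) = 0)
s = 48/5 (s = -(-1)*(573 - 525)/5 = -(-1)*48/5 = -⅕*(-48) = 48/5 ≈ 9.6000)
z*(s + G) = 482*(48/5 + 0) = 482*(48/5) = 23136/5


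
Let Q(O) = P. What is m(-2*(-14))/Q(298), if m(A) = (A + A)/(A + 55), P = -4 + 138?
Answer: 28/5561 ≈ 0.0050351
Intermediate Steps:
P = 134
Q(O) = 134
m(A) = 2*A/(55 + A) (m(A) = (2*A)/(55 + A) = 2*A/(55 + A))
m(-2*(-14))/Q(298) = (2*(-2*(-14))/(55 - 2*(-14)))/134 = (2*28/(55 + 28))*(1/134) = (2*28/83)*(1/134) = (2*28*(1/83))*(1/134) = (56/83)*(1/134) = 28/5561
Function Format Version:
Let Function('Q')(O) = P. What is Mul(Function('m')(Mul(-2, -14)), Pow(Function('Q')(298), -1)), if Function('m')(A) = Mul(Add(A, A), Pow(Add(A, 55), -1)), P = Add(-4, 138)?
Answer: Rational(28, 5561) ≈ 0.0050351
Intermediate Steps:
P = 134
Function('Q')(O) = 134
Function('m')(A) = Mul(2, A, Pow(Add(55, A), -1)) (Function('m')(A) = Mul(Mul(2, A), Pow(Add(55, A), -1)) = Mul(2, A, Pow(Add(55, A), -1)))
Mul(Function('m')(Mul(-2, -14)), Pow(Function('Q')(298), -1)) = Mul(Mul(2, Mul(-2, -14), Pow(Add(55, Mul(-2, -14)), -1)), Pow(134, -1)) = Mul(Mul(2, 28, Pow(Add(55, 28), -1)), Rational(1, 134)) = Mul(Mul(2, 28, Pow(83, -1)), Rational(1, 134)) = Mul(Mul(2, 28, Rational(1, 83)), Rational(1, 134)) = Mul(Rational(56, 83), Rational(1, 134)) = Rational(28, 5561)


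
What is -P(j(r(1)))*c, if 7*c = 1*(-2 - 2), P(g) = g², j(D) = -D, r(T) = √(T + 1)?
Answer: 8/7 ≈ 1.1429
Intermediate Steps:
r(T) = √(1 + T)
c = -4/7 (c = (1*(-2 - 2))/7 = (1*(-4))/7 = (⅐)*(-4) = -4/7 ≈ -0.57143)
-P(j(r(1)))*c = -(-√(1 + 1))²*(-4)/7 = -(-√2)²*(-4)/7 = -2*(-4)/7 = -1*(-8/7) = 8/7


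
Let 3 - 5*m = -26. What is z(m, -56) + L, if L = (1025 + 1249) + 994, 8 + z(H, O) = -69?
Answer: 3191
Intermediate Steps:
m = 29/5 (m = ⅗ - ⅕*(-26) = ⅗ + 26/5 = 29/5 ≈ 5.8000)
z(H, O) = -77 (z(H, O) = -8 - 69 = -77)
L = 3268 (L = 2274 + 994 = 3268)
z(m, -56) + L = -77 + 3268 = 3191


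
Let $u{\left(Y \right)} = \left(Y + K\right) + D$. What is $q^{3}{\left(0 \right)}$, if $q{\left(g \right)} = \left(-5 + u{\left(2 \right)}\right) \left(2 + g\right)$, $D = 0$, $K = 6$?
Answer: $216$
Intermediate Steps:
$u{\left(Y \right)} = 6 + Y$ ($u{\left(Y \right)} = \left(Y + 6\right) + 0 = \left(6 + Y\right) + 0 = 6 + Y$)
$q{\left(g \right)} = 6 + 3 g$ ($q{\left(g \right)} = \left(-5 + \left(6 + 2\right)\right) \left(2 + g\right) = \left(-5 + 8\right) \left(2 + g\right) = 3 \left(2 + g\right) = 6 + 3 g$)
$q^{3}{\left(0 \right)} = \left(6 + 3 \cdot 0\right)^{3} = \left(6 + 0\right)^{3} = 6^{3} = 216$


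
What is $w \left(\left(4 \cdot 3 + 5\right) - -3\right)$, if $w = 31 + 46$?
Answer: $1540$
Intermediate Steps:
$w = 77$
$w \left(\left(4 \cdot 3 + 5\right) - -3\right) = 77 \left(\left(4 \cdot 3 + 5\right) - -3\right) = 77 \left(\left(12 + 5\right) + \left(-3 + 6\right)\right) = 77 \left(17 + 3\right) = 77 \cdot 20 = 1540$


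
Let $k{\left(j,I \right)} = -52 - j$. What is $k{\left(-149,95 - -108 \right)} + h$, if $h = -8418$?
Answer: $-8321$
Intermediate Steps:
$k{\left(-149,95 - -108 \right)} + h = \left(-52 - -149\right) - 8418 = \left(-52 + 149\right) - 8418 = 97 - 8418 = -8321$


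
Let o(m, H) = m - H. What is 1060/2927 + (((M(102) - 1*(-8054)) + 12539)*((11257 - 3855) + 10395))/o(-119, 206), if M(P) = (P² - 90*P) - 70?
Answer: -87141572561/73175 ≈ -1.1909e+6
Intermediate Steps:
M(P) = -70 + P² - 90*P
1060/2927 + (((M(102) - 1*(-8054)) + 12539)*((11257 - 3855) + 10395))/o(-119, 206) = 1060/2927 + ((((-70 + 102² - 90*102) - 1*(-8054)) + 12539)*((11257 - 3855) + 10395))/(-119 - 1*206) = 1060*(1/2927) + ((((-70 + 10404 - 9180) + 8054) + 12539)*(7402 + 10395))/(-119 - 206) = 1060/2927 + (((1154 + 8054) + 12539)*17797)/(-325) = 1060/2927 + ((9208 + 12539)*17797)*(-1/325) = 1060/2927 + (21747*17797)*(-1/325) = 1060/2927 + 387031359*(-1/325) = 1060/2927 - 29771643/25 = -87141572561/73175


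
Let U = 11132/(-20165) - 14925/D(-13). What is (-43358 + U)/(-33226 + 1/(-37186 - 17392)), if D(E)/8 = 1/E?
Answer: 28035695180633/48756513338380 ≈ 0.57501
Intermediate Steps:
D(E) = 8/E
U = 3912425069/161320 (U = 11132/(-20165) - 14925/(8/(-13)) = 11132*(-1/20165) - 14925/(8*(-1/13)) = -11132/20165 - 14925/(-8/13) = -11132/20165 - 14925*(-13/8) = -11132/20165 + 194025/8 = 3912425069/161320 ≈ 24253.)
(-43358 + U)/(-33226 + 1/(-37186 - 17392)) = (-43358 + 3912425069/161320)/(-33226 + 1/(-37186 - 17392)) = -3082087491/(161320*(-33226 + 1/(-54578))) = -3082087491/(161320*(-33226 - 1/54578)) = -3082087491/(161320*(-1813408629/54578)) = -3082087491/161320*(-54578/1813408629) = 28035695180633/48756513338380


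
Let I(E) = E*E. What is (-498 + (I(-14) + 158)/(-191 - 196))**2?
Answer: 4142209600/16641 ≈ 2.4892e+5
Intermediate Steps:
I(E) = E**2
(-498 + (I(-14) + 158)/(-191 - 196))**2 = (-498 + ((-14)**2 + 158)/(-191 - 196))**2 = (-498 + (196 + 158)/(-387))**2 = (-498 + 354*(-1/387))**2 = (-498 - 118/129)**2 = (-64360/129)**2 = 4142209600/16641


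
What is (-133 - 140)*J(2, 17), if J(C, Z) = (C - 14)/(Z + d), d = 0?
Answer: 3276/17 ≈ 192.71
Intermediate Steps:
J(C, Z) = (-14 + C)/Z (J(C, Z) = (C - 14)/(Z + 0) = (-14 + C)/Z)
(-133 - 140)*J(2, 17) = (-133 - 140)*((-14 + 2)/17) = -273*(-12)/17 = -273*(-12/17) = 3276/17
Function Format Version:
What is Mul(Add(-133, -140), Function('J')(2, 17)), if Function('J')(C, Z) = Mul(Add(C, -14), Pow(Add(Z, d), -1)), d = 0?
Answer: Rational(3276, 17) ≈ 192.71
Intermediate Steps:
Function('J')(C, Z) = Mul(Pow(Z, -1), Add(-14, C)) (Function('J')(C, Z) = Mul(Add(C, -14), Pow(Add(Z, 0), -1)) = Mul(Add(-14, C), Pow(Z, -1)) = Mul(Pow(Z, -1), Add(-14, C)))
Mul(Add(-133, -140), Function('J')(2, 17)) = Mul(Add(-133, -140), Mul(Pow(17, -1), Add(-14, 2))) = Mul(-273, Mul(Rational(1, 17), -12)) = Mul(-273, Rational(-12, 17)) = Rational(3276, 17)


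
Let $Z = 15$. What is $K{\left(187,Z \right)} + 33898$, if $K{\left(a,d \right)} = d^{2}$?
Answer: $34123$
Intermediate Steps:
$K{\left(187,Z \right)} + 33898 = 15^{2} + 33898 = 225 + 33898 = 34123$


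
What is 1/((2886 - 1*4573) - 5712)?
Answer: -1/7399 ≈ -0.00013515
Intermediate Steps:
1/((2886 - 1*4573) - 5712) = 1/((2886 - 4573) - 5712) = 1/(-1687 - 5712) = 1/(-7399) = -1/7399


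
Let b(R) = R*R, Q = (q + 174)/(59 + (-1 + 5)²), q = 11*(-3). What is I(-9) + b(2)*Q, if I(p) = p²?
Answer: 2213/25 ≈ 88.520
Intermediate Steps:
q = -33
Q = 47/25 (Q = (-33 + 174)/(59 + (-1 + 5)²) = 141/(59 + 4²) = 141/(59 + 16) = 141/75 = 141*(1/75) = 47/25 ≈ 1.8800)
b(R) = R²
I(-9) + b(2)*Q = (-9)² + 2²*(47/25) = 81 + 4*(47/25) = 81 + 188/25 = 2213/25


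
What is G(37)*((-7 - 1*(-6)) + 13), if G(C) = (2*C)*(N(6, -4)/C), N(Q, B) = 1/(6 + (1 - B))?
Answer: 24/11 ≈ 2.1818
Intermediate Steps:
N(Q, B) = 1/(7 - B)
G(C) = 2/11 (G(C) = (2*C)*((-1/(-7 - 4))/C) = (2*C)*((-1/(-11))/C) = (2*C)*((-1*(-1/11))/C) = (2*C)*(1/(11*C)) = 2/11)
G(37)*((-7 - 1*(-6)) + 13) = 2*((-7 - 1*(-6)) + 13)/11 = 2*((-7 + 6) + 13)/11 = 2*(-1 + 13)/11 = (2/11)*12 = 24/11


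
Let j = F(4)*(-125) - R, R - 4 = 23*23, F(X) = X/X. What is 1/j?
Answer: -1/658 ≈ -0.0015198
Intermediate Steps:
F(X) = 1
R = 533 (R = 4 + 23*23 = 4 + 529 = 533)
j = -658 (j = 1*(-125) - 1*533 = -125 - 533 = -658)
1/j = 1/(-658) = -1/658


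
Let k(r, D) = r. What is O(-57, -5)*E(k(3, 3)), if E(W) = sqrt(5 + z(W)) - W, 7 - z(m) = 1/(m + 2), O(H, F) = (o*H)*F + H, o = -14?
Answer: 12141 - 4047*sqrt(295)/5 ≈ -1760.9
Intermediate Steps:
O(H, F) = H - 14*F*H (O(H, F) = (-14*H)*F + H = -14*F*H + H = H - 14*F*H)
z(m) = 7 - 1/(2 + m) (z(m) = 7 - 1/(m + 2) = 7 - 1/(2 + m))
E(W) = sqrt(5 + (13 + 7*W)/(2 + W)) - W
O(-57, -5)*E(k(3, 3)) = (-57*(1 - 14*(-5)))*(sqrt((23 + 12*3)/(2 + 3)) - 1*3) = (-57*(1 + 70))*(sqrt((23 + 36)/5) - 3) = (-57*71)*(sqrt((1/5)*59) - 3) = -4047*(sqrt(59/5) - 3) = -4047*(sqrt(295)/5 - 3) = -4047*(-3 + sqrt(295)/5) = 12141 - 4047*sqrt(295)/5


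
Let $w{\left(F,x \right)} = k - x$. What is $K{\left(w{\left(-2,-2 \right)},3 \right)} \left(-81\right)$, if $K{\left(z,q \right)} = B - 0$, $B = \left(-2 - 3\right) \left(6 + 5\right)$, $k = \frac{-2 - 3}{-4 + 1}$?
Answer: $4455$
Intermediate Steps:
$k = \frac{5}{3}$ ($k = - \frac{5}{-3} = \left(-5\right) \left(- \frac{1}{3}\right) = \frac{5}{3} \approx 1.6667$)
$B = -55$ ($B = \left(-5\right) 11 = -55$)
$w{\left(F,x \right)} = \frac{5}{3} - x$
$K{\left(z,q \right)} = -55$ ($K{\left(z,q \right)} = -55 - 0 = -55 + 0 = -55$)
$K{\left(w{\left(-2,-2 \right)},3 \right)} \left(-81\right) = \left(-55\right) \left(-81\right) = 4455$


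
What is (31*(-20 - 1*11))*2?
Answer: -1922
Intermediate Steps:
(31*(-20 - 1*11))*2 = (31*(-20 - 11))*2 = (31*(-31))*2 = -961*2 = -1922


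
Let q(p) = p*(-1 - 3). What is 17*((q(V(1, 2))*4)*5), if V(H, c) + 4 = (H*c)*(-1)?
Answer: 8160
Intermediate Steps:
V(H, c) = -4 - H*c (V(H, c) = -4 + (H*c)*(-1) = -4 - H*c)
q(p) = -4*p (q(p) = p*(-4) = -4*p)
17*((q(V(1, 2))*4)*5) = 17*((-4*(-4 - 1*1*2)*4)*5) = 17*((-4*(-4 - 2)*4)*5) = 17*((-4*(-6)*4)*5) = 17*((24*4)*5) = 17*(96*5) = 17*480 = 8160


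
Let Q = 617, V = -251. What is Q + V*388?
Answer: -96771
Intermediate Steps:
Q + V*388 = 617 - 251*388 = 617 - 97388 = -96771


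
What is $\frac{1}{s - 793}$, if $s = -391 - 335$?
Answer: $- \frac{1}{1519} \approx -0.00065833$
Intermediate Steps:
$s = -726$
$\frac{1}{s - 793} = \frac{1}{-726 - 793} = \frac{1}{-1519} = - \frac{1}{1519}$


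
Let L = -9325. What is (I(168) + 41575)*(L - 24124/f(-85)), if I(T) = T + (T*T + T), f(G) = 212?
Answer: -35085454560/53 ≈ -6.6199e+8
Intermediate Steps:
I(T) = T² + 2*T (I(T) = T + (T² + T) = T + (T + T²) = T² + 2*T)
(I(168) + 41575)*(L - 24124/f(-85)) = (168*(2 + 168) + 41575)*(-9325 - 24124/212) = (168*170 + 41575)*(-9325 - 24124*1/212) = (28560 + 41575)*(-9325 - 6031/53) = 70135*(-500256/53) = -35085454560/53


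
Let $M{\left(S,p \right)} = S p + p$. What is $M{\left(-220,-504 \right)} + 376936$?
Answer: $487312$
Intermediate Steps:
$M{\left(S,p \right)} = p + S p$
$M{\left(-220,-504 \right)} + 376936 = - 504 \left(1 - 220\right) + 376936 = \left(-504\right) \left(-219\right) + 376936 = 110376 + 376936 = 487312$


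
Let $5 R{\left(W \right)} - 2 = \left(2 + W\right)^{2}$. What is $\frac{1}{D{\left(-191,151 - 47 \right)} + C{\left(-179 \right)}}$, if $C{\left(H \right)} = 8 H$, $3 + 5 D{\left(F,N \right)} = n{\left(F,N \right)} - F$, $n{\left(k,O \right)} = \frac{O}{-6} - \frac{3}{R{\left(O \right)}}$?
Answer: $- \frac{56190}{78546143} \approx -0.00071538$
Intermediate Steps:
$R{\left(W \right)} = \frac{2}{5} + \frac{\left(2 + W\right)^{2}}{5}$
$n{\left(k,O \right)} = - \frac{3}{\frac{2}{5} + \frac{\left(2 + O\right)^{2}}{5}} - \frac{O}{6}$ ($n{\left(k,O \right)} = \frac{O}{-6} - \frac{3}{\frac{2}{5} + \frac{\left(2 + O\right)^{2}}{5}} = O \left(- \frac{1}{6}\right) - \frac{3}{\frac{2}{5} + \frac{\left(2 + O\right)^{2}}{5}} = - \frac{O}{6} - \frac{3}{\frac{2}{5} + \frac{\left(2 + O\right)^{2}}{5}} = - \frac{3}{\frac{2}{5} + \frac{\left(2 + O\right)^{2}}{5}} - \frac{O}{6}$)
$D{\left(F,N \right)} = - \frac{3}{5} - \frac{F}{5} + \frac{-90 - N \left(2 + \left(2 + N\right)^{2}\right)}{30 \left(2 + \left(2 + N\right)^{2}\right)}$ ($D{\left(F,N \right)} = - \frac{3}{5} + \frac{\frac{-90 - N \left(2 + \left(2 + N\right)^{2}\right)}{6 \left(2 + \left(2 + N\right)^{2}\right)} - F}{5} = - \frac{3}{5} + \frac{- F + \frac{-90 - N \left(2 + \left(2 + N\right)^{2}\right)}{6 \left(2 + \left(2 + N\right)^{2}\right)}}{5} = - \frac{3}{5} - \left(\frac{F}{5} - \frac{-90 - N \left(2 + \left(2 + N\right)^{2}\right)}{30 \left(2 + \left(2 + N\right)^{2}\right)}\right) = - \frac{3}{5} - \frac{F}{5} + \frac{-90 - N \left(2 + \left(2 + N\right)^{2}\right)}{30 \left(2 + \left(2 + N\right)^{2}\right)}$)
$\frac{1}{D{\left(-191,151 - 47 \right)} + C{\left(-179 \right)}} = \frac{1}{\frac{-90 - \left(151 - 47\right) \left(2 + \left(2 + \left(151 - 47\right)\right)^{2}\right) + 6 \left(-3 - -191\right) \left(2 + \left(2 + \left(151 - 47\right)\right)^{2}\right)}{30 \left(2 + \left(2 + \left(151 - 47\right)\right)^{2}\right)} + 8 \left(-179\right)} = \frac{1}{\frac{-90 - \left(151 - 47\right) \left(2 + \left(2 + \left(151 - 47\right)\right)^{2}\right) + 6 \left(-3 + 191\right) \left(2 + \left(2 + \left(151 - 47\right)\right)^{2}\right)}{30 \left(2 + \left(2 + \left(151 - 47\right)\right)^{2}\right)} - 1432} = \frac{1}{\frac{-90 - 104 \left(2 + \left(2 + 104\right)^{2}\right) + 6 \cdot 188 \left(2 + \left(2 + 104\right)^{2}\right)}{30 \left(2 + \left(2 + 104\right)^{2}\right)} - 1432} = \frac{1}{\frac{-90 - 104 \left(2 + 106^{2}\right) + 6 \cdot 188 \left(2 + 106^{2}\right)}{30 \left(2 + 106^{2}\right)} - 1432} = \frac{1}{\frac{-90 - 104 \left(2 + 11236\right) + 6 \cdot 188 \left(2 + 11236\right)}{30 \left(2 + 11236\right)} - 1432} = \frac{1}{\frac{-90 - 104 \cdot 11238 + 6 \cdot 188 \cdot 11238}{30 \cdot 11238} - 1432} = \frac{1}{\frac{1}{30} \cdot \frac{1}{11238} \left(-90 - 1168752 + 12676464\right) - 1432} = \frac{1}{\frac{1}{30} \cdot \frac{1}{11238} \cdot 11507622 - 1432} = \frac{1}{\frac{1917937}{56190} - 1432} = \frac{1}{- \frac{78546143}{56190}} = - \frac{56190}{78546143}$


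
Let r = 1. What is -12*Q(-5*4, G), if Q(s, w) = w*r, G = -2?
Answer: 24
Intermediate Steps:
Q(s, w) = w (Q(s, w) = w*1 = w)
-12*Q(-5*4, G) = -12*(-2) = 24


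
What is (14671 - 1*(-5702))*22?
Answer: 448206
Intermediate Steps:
(14671 - 1*(-5702))*22 = (14671 + 5702)*22 = 20373*22 = 448206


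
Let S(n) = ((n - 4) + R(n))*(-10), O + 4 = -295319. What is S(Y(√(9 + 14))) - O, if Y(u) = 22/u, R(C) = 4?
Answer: 295323 - 220*√23/23 ≈ 2.9528e+5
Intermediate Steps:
O = -295323 (O = -4 - 295319 = -295323)
S(n) = -10*n (S(n) = ((n - 4) + 4)*(-10) = ((-4 + n) + 4)*(-10) = n*(-10) = -10*n)
S(Y(√(9 + 14))) - O = -220/(√(9 + 14)) - 1*(-295323) = -220/(√23) + 295323 = -220*√23/23 + 295323 = 295323 - 220*√23/23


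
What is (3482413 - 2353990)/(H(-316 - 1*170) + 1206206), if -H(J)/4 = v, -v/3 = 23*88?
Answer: 1128423/1230494 ≈ 0.91705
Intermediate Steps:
v = -6072 (v = -69*88 = -3*2024 = -6072)
H(J) = 24288 (H(J) = -4*(-6072) = 24288)
(3482413 - 2353990)/(H(-316 - 1*170) + 1206206) = (3482413 - 2353990)/(24288 + 1206206) = 1128423/1230494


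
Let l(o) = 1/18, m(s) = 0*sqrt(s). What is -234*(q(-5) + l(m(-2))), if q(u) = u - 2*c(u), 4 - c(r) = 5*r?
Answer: 14729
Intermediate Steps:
m(s) = 0
l(o) = 1/18
c(r) = 4 - 5*r
q(u) = -8 + 11*u (q(u) = u - 2*(4 - 5*u) = u + (-8 + 10*u) = -8 + 11*u)
-234*(q(-5) + l(m(-2))) = -234*((-8 + 11*(-5)) + 1/18) = -234*((-8 - 55) + 1/18) = -234*(-63 + 1/18) = -234*(-1133/18) = 14729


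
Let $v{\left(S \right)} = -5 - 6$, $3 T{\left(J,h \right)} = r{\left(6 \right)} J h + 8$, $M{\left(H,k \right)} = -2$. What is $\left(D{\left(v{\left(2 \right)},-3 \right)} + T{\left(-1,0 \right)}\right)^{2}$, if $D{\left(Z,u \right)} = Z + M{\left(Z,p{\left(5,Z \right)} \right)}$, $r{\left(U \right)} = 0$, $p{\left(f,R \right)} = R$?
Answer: $\frac{961}{9} \approx 106.78$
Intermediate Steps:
$T{\left(J,h \right)} = \frac{8}{3}$ ($T{\left(J,h \right)} = \frac{0 J h + 8}{3} = \frac{0 h + 8}{3} = \frac{0 + 8}{3} = \frac{1}{3} \cdot 8 = \frac{8}{3}$)
$v{\left(S \right)} = -11$ ($v{\left(S \right)} = -5 - 6 = -11$)
$D{\left(Z,u \right)} = -2 + Z$ ($D{\left(Z,u \right)} = Z - 2 = -2 + Z$)
$\left(D{\left(v{\left(2 \right)},-3 \right)} + T{\left(-1,0 \right)}\right)^{2} = \left(\left(-2 - 11\right) + \frac{8}{3}\right)^{2} = \left(-13 + \frac{8}{3}\right)^{2} = \left(- \frac{31}{3}\right)^{2} = \frac{961}{9}$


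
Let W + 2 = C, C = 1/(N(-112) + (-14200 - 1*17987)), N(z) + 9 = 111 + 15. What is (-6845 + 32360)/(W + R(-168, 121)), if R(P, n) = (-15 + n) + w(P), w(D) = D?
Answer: -818266050/2052481 ≈ -398.67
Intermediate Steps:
N(z) = 117 (N(z) = -9 + (111 + 15) = -9 + 126 = 117)
R(P, n) = -15 + P + n (R(P, n) = (-15 + n) + P = -15 + P + n)
C = -1/32070 (C = 1/(117 + (-14200 - 1*17987)) = 1/(117 + (-14200 - 17987)) = 1/(117 - 32187) = 1/(-32070) = -1/32070 ≈ -3.1182e-5)
W = -64141/32070 (W = -2 - 1/32070 = -64141/32070 ≈ -2.0000)
(-6845 + 32360)/(W + R(-168, 121)) = (-6845 + 32360)/(-64141/32070 + (-15 - 168 + 121)) = 25515/(-64141/32070 - 62) = 25515/(-2052481/32070) = 25515*(-32070/2052481) = -818266050/2052481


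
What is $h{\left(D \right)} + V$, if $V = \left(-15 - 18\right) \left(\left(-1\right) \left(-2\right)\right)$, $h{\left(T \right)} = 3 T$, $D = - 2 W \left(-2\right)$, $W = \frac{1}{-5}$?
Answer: $- \frac{342}{5} \approx -68.4$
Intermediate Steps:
$W = - \frac{1}{5} \approx -0.2$
$D = - \frac{4}{5}$ ($D = \left(-2\right) \left(- \frac{1}{5}\right) \left(-2\right) = \frac{2}{5} \left(-2\right) = - \frac{4}{5} \approx -0.8$)
$V = -66$ ($V = \left(-33\right) 2 = -66$)
$h{\left(D \right)} + V = 3 \left(- \frac{4}{5}\right) - 66 = - \frac{12}{5} - 66 = - \frac{342}{5}$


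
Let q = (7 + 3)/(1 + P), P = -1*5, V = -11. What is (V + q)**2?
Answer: 729/4 ≈ 182.25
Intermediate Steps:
P = -5
q = -5/2 (q = (7 + 3)/(1 - 5) = 10/(-4) = 10*(-1/4) = -5/2 ≈ -2.5000)
(V + q)**2 = (-11 - 5/2)**2 = (-27/2)**2 = 729/4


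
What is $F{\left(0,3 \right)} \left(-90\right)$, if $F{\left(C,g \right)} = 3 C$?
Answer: $0$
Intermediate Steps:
$F{\left(0,3 \right)} \left(-90\right) = 3 \cdot 0 \left(-90\right) = 0 \left(-90\right) = 0$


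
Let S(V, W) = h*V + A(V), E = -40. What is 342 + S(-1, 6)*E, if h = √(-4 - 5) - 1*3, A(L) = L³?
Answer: 262 + 120*I ≈ 262.0 + 120.0*I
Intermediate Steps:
h = -3 + 3*I (h = √(-9) - 3 = 3*I - 3 = -3 + 3*I ≈ -3.0 + 3.0*I)
S(V, W) = V³ + V*(-3 + 3*I) (S(V, W) = (-3 + 3*I)*V + V³ = V*(-3 + 3*I) + V³ = V³ + V*(-3 + 3*I))
342 + S(-1, 6)*E = 342 - (-3 + (-1)² + 3*I)*(-40) = 342 - (-3 + 1 + 3*I)*(-40) = 342 - (-2 + 3*I)*(-40) = 342 + (2 - 3*I)*(-40) = 342 + (-80 + 120*I) = 262 + 120*I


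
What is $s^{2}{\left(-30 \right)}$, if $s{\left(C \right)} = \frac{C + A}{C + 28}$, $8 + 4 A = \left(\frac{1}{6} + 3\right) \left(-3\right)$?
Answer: $\frac{75625}{256} \approx 295.41$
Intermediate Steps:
$A = - \frac{35}{8}$ ($A = -2 + \frac{\left(\frac{1}{6} + 3\right) \left(-3\right)}{4} = -2 + \frac{\frac{19}{6} \left(-3\right)}{4} = -2 + \frac{1}{4} \left(- \frac{19}{2}\right) = -2 - \frac{19}{8} = - \frac{35}{8} \approx -4.375$)
$s{\left(C \right)} = \frac{- \frac{35}{8} + C}{28 + C}$ ($s{\left(C \right)} = \frac{C - \frac{35}{8}}{C + 28} = \frac{- \frac{35}{8} + C}{28 + C}$)
$s^{2}{\left(-30 \right)} = \left(\frac{- \frac{35}{8} - 30}{28 - 30}\right)^{2} = \left(\frac{1}{-2} \left(- \frac{275}{8}\right)\right)^{2} = \left(\left(- \frac{1}{2}\right) \left(- \frac{275}{8}\right)\right)^{2} = \left(\frac{275}{16}\right)^{2} = \frac{75625}{256}$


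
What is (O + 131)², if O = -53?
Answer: 6084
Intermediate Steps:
(O + 131)² = (-53 + 131)² = 78² = 6084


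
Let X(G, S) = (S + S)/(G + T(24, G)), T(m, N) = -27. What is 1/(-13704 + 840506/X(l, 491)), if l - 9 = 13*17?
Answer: 491/78582695 ≈ 6.2482e-6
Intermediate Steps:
l = 230 (l = 9 + 13*17 = 9 + 221 = 230)
X(G, S) = 2*S/(-27 + G) (X(G, S) = (S + S)/(G - 27) = (2*S)/(-27 + G) = 2*S/(-27 + G))
1/(-13704 + 840506/X(l, 491)) = 1/(-13704 + 840506/((2*491/(-27 + 230)))) = 1/(-13704 + 840506/((2*491/203))) = 1/(-13704 + 840506/((2*491*(1/203)))) = 1/(-13704 + 840506/(982/203)) = 1/(-13704 + 840506*(203/982)) = 1/(-13704 + 85311359/491) = 1/(78582695/491) = 491/78582695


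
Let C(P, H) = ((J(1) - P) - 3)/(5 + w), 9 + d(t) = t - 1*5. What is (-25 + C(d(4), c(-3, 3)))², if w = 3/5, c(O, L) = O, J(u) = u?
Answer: 27225/49 ≈ 555.61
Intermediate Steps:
d(t) = -14 + t (d(t) = -9 + (t - 1*5) = -9 + (t - 5) = -9 + (-5 + t) = -14 + t)
w = ⅗ (w = 3*(⅕) = ⅗ ≈ 0.60000)
C(P, H) = -5/14 - 5*P/28 (C(P, H) = ((1 - P) - 3)/(5 + ⅗) = (-2 - P)/(28/5) = (-2 - P)*(5/28) = -5/14 - 5*P/28)
(-25 + C(d(4), c(-3, 3)))² = (-25 + (-5/14 - 5*(-14 + 4)/28))² = (-25 + (-5/14 - 5/28*(-10)))² = (-25 + (-5/14 + 25/14))² = (-25 + 10/7)² = (-165/7)² = 27225/49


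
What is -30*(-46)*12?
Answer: 16560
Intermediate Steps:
-30*(-46)*12 = 1380*12 = 16560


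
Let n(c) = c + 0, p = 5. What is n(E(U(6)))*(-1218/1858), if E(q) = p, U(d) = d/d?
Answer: -3045/929 ≈ -3.2777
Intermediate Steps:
U(d) = 1
E(q) = 5
n(c) = c
n(E(U(6)))*(-1218/1858) = 5*(-1218/1858) = 5*(-1218*1/1858) = 5*(-609/929) = -3045/929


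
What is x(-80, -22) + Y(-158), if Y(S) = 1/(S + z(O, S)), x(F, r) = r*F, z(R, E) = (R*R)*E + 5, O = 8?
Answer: 18066399/10265 ≈ 1760.0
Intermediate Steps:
z(R, E) = 5 + E*R² (z(R, E) = R²*E + 5 = E*R² + 5 = 5 + E*R²)
x(F, r) = F*r
Y(S) = 1/(5 + 65*S) (Y(S) = 1/(S + (5 + S*8²)) = 1/(S + (5 + S*64)) = 1/(S + (5 + 64*S)) = 1/(5 + 65*S))
x(-80, -22) + Y(-158) = -80*(-22) + 1/(5*(1 + 13*(-158))) = 1760 + 1/(5*(1 - 2054)) = 1760 + (⅕)/(-2053) = 1760 + (⅕)*(-1/2053) = 1760 - 1/10265 = 18066399/10265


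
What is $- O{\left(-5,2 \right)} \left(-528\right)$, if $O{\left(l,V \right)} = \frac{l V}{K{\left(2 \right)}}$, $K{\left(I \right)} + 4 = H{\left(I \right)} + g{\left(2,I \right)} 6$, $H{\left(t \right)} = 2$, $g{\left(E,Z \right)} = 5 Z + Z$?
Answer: $- \frac{528}{7} \approx -75.429$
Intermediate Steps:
$g{\left(E,Z \right)} = 6 Z$
$K{\left(I \right)} = -2 + 36 I$ ($K{\left(I \right)} = -4 + \left(2 + 6 I 6\right) = -4 + \left(2 + 36 I\right) = -2 + 36 I$)
$O{\left(l,V \right)} = \frac{V l}{70}$ ($O{\left(l,V \right)} = \frac{l V}{-2 + 36 \cdot 2} = \frac{V l}{-2 + 72} = \frac{V l}{70}$)
$- O{\left(-5,2 \right)} \left(-528\right) = - \frac{1}{70} \cdot 2 \left(-5\right) \left(-528\right) = - \frac{\left(-1\right) \left(-528\right)}{7} = \left(-1\right) \frac{528}{7} = - \frac{528}{7}$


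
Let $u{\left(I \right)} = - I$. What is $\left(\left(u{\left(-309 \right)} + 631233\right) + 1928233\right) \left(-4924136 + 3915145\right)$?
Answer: $-2582789937025$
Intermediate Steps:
$\left(\left(u{\left(-309 \right)} + 631233\right) + 1928233\right) \left(-4924136 + 3915145\right) = \left(\left(\left(-1\right) \left(-309\right) + 631233\right) + 1928233\right) \left(-4924136 + 3915145\right) = \left(\left(309 + 631233\right) + 1928233\right) \left(-1008991\right) = \left(631542 + 1928233\right) \left(-1008991\right) = 2559775 \left(-1008991\right) = -2582789937025$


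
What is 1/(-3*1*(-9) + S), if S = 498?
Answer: 1/525 ≈ 0.0019048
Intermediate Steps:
1/(-3*1*(-9) + S) = 1/(-3*1*(-9) + 498) = 1/(-3*(-9) + 498) = 1/(27 + 498) = 1/525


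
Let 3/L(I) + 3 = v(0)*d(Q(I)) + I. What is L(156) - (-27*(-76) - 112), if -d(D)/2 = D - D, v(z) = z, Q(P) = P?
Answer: -98939/51 ≈ -1940.0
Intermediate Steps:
d(D) = 0 (d(D) = -2*(D - D) = -2*0 = 0)
L(I) = 3/(-3 + I) (L(I) = 3/(-3 + (0*0 + I)) = 3/(-3 + (0 + I)) = 3/(-3 + I))
L(156) - (-27*(-76) - 112) = 3/(-3 + 156) - (-27*(-76) - 112) = 3/153 - (2052 - 112) = 3*(1/153) - 1*1940 = 1/51 - 1940 = -98939/51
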